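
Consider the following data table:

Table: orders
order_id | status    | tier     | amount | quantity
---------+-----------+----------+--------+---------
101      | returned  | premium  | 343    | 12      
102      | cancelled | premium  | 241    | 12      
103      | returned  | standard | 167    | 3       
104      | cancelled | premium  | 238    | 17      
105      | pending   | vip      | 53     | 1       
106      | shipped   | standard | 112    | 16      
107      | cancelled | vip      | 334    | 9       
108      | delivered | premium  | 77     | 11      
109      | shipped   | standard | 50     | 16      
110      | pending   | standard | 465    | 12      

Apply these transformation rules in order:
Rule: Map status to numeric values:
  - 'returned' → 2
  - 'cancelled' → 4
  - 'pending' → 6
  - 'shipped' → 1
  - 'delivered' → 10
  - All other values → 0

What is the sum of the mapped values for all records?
40

Step 1: Apply mapping to each record
Step 2: Count by status:
  'returned': 2 records × 2 = 4
  'cancelled': 3 records × 4 = 12
  'pending': 2 records × 6 = 12
  'shipped': 2 records × 1 = 2
  'delivered': 1 records × 10 = 10
Step 3: Sum all mapped values = 40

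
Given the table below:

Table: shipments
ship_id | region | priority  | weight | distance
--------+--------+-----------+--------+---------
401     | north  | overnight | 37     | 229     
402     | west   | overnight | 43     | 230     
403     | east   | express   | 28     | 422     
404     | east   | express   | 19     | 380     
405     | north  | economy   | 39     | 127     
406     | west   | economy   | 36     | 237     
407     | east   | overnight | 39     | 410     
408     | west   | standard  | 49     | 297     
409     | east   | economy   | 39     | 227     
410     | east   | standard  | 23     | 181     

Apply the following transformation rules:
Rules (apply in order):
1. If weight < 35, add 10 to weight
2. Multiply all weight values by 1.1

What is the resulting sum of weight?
420.2

Step 1: Apply Rule 1 - Add 10 to records with weight < 35
  - 3 records affected: 70 + (3 × 10) = 100
  - Unaffected records: 282
  - Sum after Rule 1: 382
Step 2: Apply Rule 2 - Multiply all by 1.1
  - 382 × 1.1 = 420.2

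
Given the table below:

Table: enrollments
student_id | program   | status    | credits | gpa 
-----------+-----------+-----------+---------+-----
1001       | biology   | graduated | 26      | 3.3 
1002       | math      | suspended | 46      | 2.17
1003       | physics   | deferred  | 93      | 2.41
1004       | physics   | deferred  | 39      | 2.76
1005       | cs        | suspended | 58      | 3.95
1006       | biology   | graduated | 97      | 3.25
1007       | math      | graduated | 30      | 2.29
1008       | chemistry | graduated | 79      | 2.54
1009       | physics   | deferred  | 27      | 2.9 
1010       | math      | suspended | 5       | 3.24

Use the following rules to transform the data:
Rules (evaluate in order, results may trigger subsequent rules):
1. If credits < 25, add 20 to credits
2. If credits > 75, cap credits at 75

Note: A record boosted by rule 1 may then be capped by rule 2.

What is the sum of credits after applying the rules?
476

Step 1: Apply rule 1 to records with credits < 25
  - 1 records get bonus of 20
  - Of these, 0 records then exceed 75 and get capped
Step 2: Apply rule 2 to records with credits > 75
  - 3 records (original) are capped
Step 3: Calculate final sum = 476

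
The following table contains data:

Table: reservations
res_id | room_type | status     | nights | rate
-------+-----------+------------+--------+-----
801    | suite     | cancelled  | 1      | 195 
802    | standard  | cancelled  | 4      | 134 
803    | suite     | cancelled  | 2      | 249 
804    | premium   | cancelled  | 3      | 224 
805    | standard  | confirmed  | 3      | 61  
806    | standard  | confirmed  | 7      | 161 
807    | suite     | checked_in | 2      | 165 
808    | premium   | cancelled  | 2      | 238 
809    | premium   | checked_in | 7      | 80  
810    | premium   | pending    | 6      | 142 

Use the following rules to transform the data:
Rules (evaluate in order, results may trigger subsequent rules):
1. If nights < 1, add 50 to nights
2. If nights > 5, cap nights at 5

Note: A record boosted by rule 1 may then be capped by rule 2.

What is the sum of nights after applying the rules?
32

Step 1: Apply rule 1 to records with nights < 1
  - 0 records get bonus of 50
  - Of these, 0 records then exceed 5 and get capped
Step 2: Apply rule 2 to records with nights > 5
  - 3 records (original) are capped
Step 3: Calculate final sum = 32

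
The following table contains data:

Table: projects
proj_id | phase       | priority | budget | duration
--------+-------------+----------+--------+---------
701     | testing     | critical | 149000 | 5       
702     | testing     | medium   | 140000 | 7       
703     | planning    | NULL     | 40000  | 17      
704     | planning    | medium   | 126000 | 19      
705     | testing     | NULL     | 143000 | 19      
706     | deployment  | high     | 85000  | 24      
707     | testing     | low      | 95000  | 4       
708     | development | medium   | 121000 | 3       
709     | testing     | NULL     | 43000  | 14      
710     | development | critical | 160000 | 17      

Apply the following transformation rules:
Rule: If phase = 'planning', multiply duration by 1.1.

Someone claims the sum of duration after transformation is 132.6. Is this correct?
Yes, the result is correct.

Step 1: Calculate the correct sum after transformation
Step 2: Apply multiplier 1.1 to records where phase = 'planning'
Step 3: Correct result = 132.6
Step 4: Claimed result = 132.6
Step 5: 132.6 = 132.6 ✓
Conclusion: The claimed result is correct.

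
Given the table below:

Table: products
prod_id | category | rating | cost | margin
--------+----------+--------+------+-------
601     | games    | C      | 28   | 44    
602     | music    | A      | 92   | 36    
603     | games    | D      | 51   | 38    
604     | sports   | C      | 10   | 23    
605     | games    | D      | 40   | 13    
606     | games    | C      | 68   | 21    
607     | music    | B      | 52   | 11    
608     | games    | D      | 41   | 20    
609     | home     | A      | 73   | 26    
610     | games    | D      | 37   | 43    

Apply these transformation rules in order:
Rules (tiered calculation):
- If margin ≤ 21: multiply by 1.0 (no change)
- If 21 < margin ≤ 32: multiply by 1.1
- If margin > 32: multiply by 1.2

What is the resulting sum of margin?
312.1

Step 1: Tier 1 (margin ≤ 21): 4 records, sum = 65 × 1.0 = 65.0
Step 2: Tier 2 (21 < margin ≤ 32): 2 records, sum = 49 × 1.1 = 53.9
Step 3: Tier 3 (margin > 32): 4 records, sum = 161 × 1.2 = 193.2
Step 4: Final sum = 65.0 + 53.9 + 193.2 = 312.1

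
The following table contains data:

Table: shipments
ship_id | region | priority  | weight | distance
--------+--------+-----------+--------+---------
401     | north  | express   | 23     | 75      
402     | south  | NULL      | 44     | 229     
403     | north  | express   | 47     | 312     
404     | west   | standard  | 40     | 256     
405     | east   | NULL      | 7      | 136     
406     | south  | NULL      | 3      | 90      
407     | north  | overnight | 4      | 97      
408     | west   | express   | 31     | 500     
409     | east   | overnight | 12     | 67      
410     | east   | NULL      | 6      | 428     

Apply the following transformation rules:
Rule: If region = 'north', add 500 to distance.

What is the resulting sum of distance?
3690

Step 1: Count records where region = 'north': 3
Step 2: Total bonus added: 3 × 500 = 1500
Step 3: Original sum of distance: 2190
Step 4: Final sum = 2190 + 1500 = 3690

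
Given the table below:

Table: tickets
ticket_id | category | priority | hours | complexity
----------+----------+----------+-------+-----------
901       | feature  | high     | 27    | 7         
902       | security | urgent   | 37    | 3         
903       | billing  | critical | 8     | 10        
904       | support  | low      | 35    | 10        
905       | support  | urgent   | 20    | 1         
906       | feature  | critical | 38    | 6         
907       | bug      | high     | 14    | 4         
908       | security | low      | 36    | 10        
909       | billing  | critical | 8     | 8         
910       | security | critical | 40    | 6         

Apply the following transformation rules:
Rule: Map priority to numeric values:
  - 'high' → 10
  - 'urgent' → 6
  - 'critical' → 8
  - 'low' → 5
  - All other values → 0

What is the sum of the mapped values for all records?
74

Step 1: Apply mapping to each record
Step 2: Count by status:
  'high': 2 records × 10 = 20
  'urgent': 2 records × 6 = 12
  'critical': 4 records × 8 = 32
  'low': 2 records × 5 = 10
Step 3: Sum all mapped values = 74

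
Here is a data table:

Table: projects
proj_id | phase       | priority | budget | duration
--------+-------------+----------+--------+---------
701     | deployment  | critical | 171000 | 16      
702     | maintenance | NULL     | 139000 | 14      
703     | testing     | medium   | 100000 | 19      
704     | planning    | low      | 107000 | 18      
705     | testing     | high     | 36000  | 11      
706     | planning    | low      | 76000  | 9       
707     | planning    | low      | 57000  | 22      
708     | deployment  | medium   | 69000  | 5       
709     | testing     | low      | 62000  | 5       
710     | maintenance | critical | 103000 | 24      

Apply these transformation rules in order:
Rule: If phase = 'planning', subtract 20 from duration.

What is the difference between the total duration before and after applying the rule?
60

Step 1: Original sum of duration = 143
Step 2: 3 records have phase = 'planning'
Step 3: Each affected record changes by -20
Step 4: Total change = 3 × -20 = -60
Step 5: New sum = 143 + -60 = 83
Step 6: Difference = |83 - 143| = 60
        (Sum decreased by 60)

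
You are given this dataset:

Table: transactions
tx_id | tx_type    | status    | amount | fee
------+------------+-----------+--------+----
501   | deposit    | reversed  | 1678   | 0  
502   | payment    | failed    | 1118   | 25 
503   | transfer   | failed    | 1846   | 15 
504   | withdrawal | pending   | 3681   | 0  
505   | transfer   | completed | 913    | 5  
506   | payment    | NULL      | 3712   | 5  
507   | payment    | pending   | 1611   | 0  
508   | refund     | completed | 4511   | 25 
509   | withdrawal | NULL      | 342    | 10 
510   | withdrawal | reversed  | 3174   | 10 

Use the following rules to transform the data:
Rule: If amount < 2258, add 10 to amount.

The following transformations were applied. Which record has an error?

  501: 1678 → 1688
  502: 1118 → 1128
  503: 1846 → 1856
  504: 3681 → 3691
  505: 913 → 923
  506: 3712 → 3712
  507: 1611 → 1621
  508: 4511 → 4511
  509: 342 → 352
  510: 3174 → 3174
Record 504 has an error. The correct transformed value should be 3681, not 3691.

Step 1: Check each record against the rule
Step 2: Record 504 has amount = 3681
Step 3: Since 3681 >= 2258, the bonus should not have been applied
Step 4: Correct value = 3681, but claimed value = 3691
Conclusion: Record 504 has the error.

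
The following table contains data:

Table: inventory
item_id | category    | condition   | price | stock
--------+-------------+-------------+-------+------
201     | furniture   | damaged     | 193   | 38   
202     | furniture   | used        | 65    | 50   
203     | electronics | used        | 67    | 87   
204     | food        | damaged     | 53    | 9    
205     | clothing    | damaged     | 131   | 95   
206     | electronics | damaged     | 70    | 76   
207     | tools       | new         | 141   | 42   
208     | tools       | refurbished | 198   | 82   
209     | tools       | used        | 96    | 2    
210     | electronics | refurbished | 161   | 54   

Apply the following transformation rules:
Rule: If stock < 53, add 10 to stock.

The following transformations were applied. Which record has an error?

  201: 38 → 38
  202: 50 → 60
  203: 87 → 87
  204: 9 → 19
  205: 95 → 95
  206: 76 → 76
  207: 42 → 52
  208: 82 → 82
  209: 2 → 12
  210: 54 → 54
Record 201 has an error. The correct transformed value should be 48, not 38.

Step 1: Check each record against the rule
Step 2: Record 201 has stock = 38
Step 3: Since 38 < 53, the bonus should have been applied
Step 4: Correct value = 48, but claimed value = 38
Conclusion: Record 201 has the error.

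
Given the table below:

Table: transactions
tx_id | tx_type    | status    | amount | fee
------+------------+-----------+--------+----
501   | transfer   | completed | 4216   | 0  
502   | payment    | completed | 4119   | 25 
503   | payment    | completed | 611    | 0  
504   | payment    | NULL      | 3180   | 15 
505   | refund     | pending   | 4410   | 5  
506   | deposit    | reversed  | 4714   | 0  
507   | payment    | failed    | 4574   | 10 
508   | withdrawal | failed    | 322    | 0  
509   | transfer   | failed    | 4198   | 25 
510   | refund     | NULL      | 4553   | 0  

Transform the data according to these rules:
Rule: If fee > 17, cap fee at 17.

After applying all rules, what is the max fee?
17

Step 1: Original maximum fee = 25
Step 2: Apply cap at 17
Step 3: 2 records had fee > 17 and were capped
Step 4: Maximum after transformation = 17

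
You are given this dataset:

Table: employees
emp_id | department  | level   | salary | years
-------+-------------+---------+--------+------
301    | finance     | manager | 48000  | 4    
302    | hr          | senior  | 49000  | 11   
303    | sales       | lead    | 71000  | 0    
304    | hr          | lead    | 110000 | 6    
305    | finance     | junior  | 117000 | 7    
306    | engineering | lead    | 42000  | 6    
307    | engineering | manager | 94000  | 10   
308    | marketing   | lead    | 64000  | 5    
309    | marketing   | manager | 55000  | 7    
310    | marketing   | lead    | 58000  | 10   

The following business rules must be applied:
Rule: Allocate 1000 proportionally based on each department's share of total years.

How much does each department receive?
engineering: 242.42, finance: 166.67, hr: 257.58, marketing: 333.33, sales: 0.0

Step 1: Calculate total years = 66
Step 2: Calculate each department's proportion:
  engineering: 16/66 = 24.24% → 242.42
  finance: 11/66 = 16.67% → 166.67
  hr: 17/66 = 25.76% → 257.58
  marketing: 22/66 = 33.33% → 333.33
  sales: 0/66 = 0.00% → 0.0
Step 3: Verify: sum of allocations ≈ 1000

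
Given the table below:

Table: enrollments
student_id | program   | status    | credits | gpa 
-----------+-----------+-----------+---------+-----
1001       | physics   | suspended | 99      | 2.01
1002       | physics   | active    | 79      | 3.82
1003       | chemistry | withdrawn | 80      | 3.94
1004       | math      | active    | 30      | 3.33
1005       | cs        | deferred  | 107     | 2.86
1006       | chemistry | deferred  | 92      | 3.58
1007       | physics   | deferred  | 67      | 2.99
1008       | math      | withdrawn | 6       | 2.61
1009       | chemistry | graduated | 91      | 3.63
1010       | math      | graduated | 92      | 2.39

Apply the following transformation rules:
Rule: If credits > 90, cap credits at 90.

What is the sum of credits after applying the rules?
712

Step 1: 5 records have credits > 90
Step 2: These records originally summed to 481
Step 3: After capping: 5 × 90 = 450
Step 4: Unaffected records sum: 262
Step 5: Final sum = 450 + 262 = 712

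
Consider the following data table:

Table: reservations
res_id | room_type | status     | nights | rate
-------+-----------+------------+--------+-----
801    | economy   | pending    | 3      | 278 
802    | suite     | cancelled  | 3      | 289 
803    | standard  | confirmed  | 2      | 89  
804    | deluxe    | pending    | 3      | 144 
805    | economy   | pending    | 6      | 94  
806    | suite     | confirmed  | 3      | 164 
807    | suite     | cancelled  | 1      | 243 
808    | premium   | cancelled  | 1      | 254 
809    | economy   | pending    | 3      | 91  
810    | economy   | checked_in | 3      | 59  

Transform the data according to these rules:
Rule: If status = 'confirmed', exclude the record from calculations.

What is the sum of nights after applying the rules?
23

Step 1: Identify records where status = 'confirmed'
Step 2: The excluded records sum to 5
Step 3: Original total nights = 28
Step 4: Remaining total = 28 - 5 = 23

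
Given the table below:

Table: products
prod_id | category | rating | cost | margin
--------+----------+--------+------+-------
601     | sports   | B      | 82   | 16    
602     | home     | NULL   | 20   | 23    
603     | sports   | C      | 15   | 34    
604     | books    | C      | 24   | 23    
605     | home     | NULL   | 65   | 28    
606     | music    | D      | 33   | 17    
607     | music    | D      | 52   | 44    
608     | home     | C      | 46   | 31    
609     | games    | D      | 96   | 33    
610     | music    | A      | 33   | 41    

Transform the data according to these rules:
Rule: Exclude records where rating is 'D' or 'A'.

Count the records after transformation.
6

Step 1: Count records to exclude
  - 3 (D) + 1 (A) = 4 records
Step 2: Total records: 10
Step 3: Remaining = 10 - 4 = 6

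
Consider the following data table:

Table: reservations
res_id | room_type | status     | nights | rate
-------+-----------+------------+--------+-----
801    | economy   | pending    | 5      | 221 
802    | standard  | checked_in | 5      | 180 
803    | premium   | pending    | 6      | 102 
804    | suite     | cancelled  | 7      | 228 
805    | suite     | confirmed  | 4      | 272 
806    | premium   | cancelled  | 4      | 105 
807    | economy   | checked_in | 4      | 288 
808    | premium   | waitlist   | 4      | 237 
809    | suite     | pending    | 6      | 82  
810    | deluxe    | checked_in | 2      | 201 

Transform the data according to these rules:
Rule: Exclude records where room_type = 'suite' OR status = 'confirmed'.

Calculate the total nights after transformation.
30

Step 1: Find records where room_type = 'suite' OR status = 'confirmed'
Step 2: 3 records match, summing to 17
Step 3: Original sum: 47
Step 4: Remaining sum = 47 - 17 = 30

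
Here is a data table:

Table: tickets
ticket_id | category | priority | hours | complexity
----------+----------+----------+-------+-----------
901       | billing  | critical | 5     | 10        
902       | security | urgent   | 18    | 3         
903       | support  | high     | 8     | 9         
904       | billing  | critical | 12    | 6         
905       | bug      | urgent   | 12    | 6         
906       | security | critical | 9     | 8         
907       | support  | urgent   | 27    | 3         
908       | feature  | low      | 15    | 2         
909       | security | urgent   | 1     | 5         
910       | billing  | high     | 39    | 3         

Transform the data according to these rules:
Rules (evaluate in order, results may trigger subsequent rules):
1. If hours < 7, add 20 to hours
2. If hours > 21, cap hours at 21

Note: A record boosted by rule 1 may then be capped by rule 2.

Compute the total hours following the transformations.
158

Step 1: Apply rule 1 to records with hours < 7
  - 2 records get bonus of 20
  - Of these, 1 records then exceed 21 and get capped
Step 2: Apply rule 2 to records with hours > 21
  - 2 records (original) are capped
Step 3: Calculate final sum = 158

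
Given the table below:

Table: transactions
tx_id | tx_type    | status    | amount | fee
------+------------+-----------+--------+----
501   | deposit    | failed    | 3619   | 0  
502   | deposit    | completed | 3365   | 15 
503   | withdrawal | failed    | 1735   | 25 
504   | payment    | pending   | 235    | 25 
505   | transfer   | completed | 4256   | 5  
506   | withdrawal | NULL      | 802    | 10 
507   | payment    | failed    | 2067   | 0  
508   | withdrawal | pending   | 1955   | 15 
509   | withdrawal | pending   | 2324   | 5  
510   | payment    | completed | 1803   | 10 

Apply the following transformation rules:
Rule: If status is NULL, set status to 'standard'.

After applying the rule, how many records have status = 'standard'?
1

Step 1: Count records where status IS NULL
Step 2: Found 1 records with NULL status
Step 3: These records will have status set to 'standard'
Step 4: Records already having status = 'standard': 0
Step 5: Answer: 1 + 0 = 1 records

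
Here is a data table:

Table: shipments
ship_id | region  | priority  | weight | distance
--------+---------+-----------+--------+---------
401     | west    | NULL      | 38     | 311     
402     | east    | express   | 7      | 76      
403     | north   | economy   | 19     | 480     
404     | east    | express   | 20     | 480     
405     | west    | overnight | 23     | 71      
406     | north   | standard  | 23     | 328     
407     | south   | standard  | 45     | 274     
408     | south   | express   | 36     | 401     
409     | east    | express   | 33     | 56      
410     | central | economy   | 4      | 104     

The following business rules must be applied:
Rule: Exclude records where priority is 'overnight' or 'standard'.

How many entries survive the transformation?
7

Step 1: Count records to exclude
  - 1 (overnight) + 2 (standard) = 3 records
Step 2: Total records: 10
Step 3: Remaining = 10 - 3 = 7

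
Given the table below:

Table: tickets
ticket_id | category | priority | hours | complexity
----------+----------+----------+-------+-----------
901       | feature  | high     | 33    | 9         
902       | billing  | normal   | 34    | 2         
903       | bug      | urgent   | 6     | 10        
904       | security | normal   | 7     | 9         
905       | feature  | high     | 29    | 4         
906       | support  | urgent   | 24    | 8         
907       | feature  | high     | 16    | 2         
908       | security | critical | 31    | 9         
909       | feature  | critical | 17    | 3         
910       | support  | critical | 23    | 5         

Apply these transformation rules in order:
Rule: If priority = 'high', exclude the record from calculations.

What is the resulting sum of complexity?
46

Step 1: Identify records where priority = 'high'
Step 2: The excluded records sum to 15
Step 3: Original total complexity = 61
Step 4: Remaining total = 61 - 15 = 46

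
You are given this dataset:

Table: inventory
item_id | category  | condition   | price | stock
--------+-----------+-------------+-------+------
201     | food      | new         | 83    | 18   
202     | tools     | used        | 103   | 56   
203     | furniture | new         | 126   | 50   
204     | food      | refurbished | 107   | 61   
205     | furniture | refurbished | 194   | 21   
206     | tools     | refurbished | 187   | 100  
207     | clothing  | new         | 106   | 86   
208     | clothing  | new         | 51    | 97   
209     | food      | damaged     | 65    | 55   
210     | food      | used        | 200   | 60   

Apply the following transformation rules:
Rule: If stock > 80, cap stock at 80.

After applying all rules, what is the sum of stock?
561

Step 1: 3 records have stock > 80
Step 2: These records originally summed to 283
Step 3: After capping: 3 × 80 = 240
Step 4: Unaffected records sum: 321
Step 5: Final sum = 240 + 321 = 561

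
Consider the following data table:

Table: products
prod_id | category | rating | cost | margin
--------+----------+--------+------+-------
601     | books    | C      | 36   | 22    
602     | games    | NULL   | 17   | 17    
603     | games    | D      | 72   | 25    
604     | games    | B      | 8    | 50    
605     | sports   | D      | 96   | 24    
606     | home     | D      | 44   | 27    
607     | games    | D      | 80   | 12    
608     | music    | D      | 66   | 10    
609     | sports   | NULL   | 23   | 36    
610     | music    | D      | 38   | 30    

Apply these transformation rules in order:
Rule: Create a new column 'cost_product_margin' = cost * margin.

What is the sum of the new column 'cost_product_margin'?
10361

Step 1: For each record, compute cost * margin
Example calculations:
  36 * 22 = 792
  17 * 17 = 289
  72 * 25 = 1800
  ...
Step 2: Sum all derived values
Step 3: Total = 10361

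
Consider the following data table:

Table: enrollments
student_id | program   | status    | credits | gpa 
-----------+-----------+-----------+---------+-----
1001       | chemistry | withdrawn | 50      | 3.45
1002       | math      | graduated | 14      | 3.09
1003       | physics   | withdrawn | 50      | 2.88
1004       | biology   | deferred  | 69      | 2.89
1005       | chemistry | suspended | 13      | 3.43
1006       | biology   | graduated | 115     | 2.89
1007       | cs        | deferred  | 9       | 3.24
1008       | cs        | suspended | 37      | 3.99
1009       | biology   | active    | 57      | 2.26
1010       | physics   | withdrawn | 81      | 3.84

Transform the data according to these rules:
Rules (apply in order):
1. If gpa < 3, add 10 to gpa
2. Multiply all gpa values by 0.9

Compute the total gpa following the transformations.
64.76

Step 1: Apply Rule 1 - Add 10 to records with gpa < 3
  - 4 records affected: 10.92 + (4 × 10) = 50.92
  - Unaffected records: 21.04
  - Sum after Rule 1: 71.96
Step 2: Apply Rule 2 - Multiply all by 0.9
  - 71.96 × 0.9 = 64.76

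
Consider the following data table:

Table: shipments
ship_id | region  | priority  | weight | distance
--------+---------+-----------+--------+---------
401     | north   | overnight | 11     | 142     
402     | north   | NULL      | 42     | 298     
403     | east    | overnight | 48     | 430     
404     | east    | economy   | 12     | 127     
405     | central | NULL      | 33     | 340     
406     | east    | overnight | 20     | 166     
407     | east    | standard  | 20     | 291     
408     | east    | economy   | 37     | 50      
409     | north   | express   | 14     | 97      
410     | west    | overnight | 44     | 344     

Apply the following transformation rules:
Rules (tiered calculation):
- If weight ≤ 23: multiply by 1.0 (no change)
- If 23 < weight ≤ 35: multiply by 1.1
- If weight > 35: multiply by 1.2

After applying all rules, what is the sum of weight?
318.5

Step 1: Tier 1 (weight ≤ 23): 5 records, sum = 77 × 1.0 = 77.0
Step 2: Tier 2 (23 < weight ≤ 35): 1 records, sum = 33 × 1.1 = 36.3
Step 3: Tier 3 (weight > 35): 4 records, sum = 171 × 1.2 = 205.2
Step 4: Final sum = 77.0 + 36.3 + 205.2 = 318.5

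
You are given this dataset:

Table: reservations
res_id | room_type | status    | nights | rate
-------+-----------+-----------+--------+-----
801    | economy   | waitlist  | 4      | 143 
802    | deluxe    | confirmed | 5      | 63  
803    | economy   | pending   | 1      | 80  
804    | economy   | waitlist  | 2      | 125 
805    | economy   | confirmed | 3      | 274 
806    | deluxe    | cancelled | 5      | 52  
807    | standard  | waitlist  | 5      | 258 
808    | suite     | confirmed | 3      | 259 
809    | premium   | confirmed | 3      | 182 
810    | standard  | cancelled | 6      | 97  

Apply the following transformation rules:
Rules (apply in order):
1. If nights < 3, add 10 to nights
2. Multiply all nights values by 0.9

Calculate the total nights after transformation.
51.3

Step 1: Apply Rule 1 - Add 10 to records with nights < 3
  - 2 records affected: 3 + (2 × 10) = 23
  - Unaffected records: 34
  - Sum after Rule 1: 57
Step 2: Apply Rule 2 - Multiply all by 0.9
  - 57 × 0.9 = 51.3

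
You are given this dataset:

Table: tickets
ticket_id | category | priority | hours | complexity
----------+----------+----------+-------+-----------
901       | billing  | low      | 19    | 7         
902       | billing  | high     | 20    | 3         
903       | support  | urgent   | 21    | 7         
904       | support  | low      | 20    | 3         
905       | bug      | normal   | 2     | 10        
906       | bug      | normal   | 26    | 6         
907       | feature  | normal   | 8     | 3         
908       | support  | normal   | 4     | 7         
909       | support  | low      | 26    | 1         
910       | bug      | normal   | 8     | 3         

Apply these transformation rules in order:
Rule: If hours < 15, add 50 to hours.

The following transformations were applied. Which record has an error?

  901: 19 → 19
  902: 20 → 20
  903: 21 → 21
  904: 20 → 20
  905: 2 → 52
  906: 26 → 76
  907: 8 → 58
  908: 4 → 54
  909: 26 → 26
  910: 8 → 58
Record 906 has an error. The correct transformed value should be 26, not 76.

Step 1: Check each record against the rule
Step 2: Record 906 has hours = 26
Step 3: Since 26 >= 15, the bonus should not have been applied
Step 4: Correct value = 26, but claimed value = 76
Conclusion: Record 906 has the error.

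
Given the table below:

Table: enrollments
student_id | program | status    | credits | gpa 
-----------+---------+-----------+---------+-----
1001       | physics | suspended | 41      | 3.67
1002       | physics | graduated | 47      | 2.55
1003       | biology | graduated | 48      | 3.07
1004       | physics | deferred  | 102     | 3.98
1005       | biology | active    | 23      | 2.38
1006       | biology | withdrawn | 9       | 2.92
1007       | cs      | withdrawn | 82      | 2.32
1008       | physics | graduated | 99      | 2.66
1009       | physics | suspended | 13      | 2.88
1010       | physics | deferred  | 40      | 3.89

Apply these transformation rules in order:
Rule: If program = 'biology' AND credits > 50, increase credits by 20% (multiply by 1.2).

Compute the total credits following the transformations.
504

Step 1: Find records where program = 'biology' AND credits > 50
Step 2: 0 records match, summing to 0
Step 3: After multiplier: 0 × 1.2 = 0.0
Step 4: Unaffected records sum: 504
Step 5: Final sum = 0.0 + 504 = 504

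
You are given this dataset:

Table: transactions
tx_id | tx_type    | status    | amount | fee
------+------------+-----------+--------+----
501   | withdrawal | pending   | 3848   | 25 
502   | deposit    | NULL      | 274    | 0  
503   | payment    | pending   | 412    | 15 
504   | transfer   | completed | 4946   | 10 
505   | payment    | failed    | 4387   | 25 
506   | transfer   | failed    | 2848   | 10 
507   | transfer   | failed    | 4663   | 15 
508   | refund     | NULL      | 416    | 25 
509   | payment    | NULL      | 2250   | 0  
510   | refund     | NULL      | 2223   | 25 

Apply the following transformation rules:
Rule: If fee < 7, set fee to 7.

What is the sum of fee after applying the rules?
164

Step 1: 2 records have fee < 7
Step 2: These records originally summed to 0
Step 3: After setting to minimum: 2 × 7 = 14
Step 4: Unaffected records sum: 150
Step 5: Final sum = 14 + 150 = 164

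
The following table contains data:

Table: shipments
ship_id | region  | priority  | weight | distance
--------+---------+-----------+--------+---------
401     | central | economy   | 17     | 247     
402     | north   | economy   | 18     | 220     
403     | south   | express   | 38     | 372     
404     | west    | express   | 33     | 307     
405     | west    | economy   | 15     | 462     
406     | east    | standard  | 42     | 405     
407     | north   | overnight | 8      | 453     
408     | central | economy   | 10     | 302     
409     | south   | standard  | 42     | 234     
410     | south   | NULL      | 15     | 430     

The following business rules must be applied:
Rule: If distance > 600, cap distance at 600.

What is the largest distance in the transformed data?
462

Step 1: Original maximum distance = 462
Step 2: Check cap of 600 against maximum
Step 3: No records exceed the cap (max 462 <= cap 600), so no capping applies
Step 4: Maximum after transformation = 462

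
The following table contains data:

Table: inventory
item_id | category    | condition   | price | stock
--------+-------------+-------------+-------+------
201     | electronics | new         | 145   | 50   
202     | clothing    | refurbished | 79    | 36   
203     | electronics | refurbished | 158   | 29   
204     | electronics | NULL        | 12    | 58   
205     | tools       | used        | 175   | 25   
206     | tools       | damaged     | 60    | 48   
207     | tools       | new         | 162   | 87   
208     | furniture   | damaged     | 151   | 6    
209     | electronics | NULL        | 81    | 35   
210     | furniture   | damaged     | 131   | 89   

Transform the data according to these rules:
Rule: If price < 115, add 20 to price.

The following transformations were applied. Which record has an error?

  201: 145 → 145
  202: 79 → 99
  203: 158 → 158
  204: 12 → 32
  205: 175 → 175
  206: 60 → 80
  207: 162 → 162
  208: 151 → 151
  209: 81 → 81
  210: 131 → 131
Record 209 has an error. The correct transformed value should be 101, not 81.

Step 1: Check each record against the rule
Step 2: Record 209 has price = 81
Step 3: Since 81 < 115, the bonus should have been applied
Step 4: Correct value = 101, but claimed value = 81
Conclusion: Record 209 has the error.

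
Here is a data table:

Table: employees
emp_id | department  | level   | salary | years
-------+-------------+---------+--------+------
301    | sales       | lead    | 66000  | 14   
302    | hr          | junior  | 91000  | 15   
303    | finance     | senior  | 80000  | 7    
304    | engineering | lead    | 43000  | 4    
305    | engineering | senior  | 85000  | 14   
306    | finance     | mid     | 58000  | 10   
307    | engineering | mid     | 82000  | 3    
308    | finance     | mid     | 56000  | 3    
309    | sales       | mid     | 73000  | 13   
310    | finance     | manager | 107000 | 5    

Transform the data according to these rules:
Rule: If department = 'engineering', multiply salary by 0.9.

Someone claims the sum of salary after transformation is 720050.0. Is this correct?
No, the correct result is 720000.0.

Step 1: Calculate the correct sum after transformation
Step 2: Apply multiplier 0.9 to records where department = 'engineering'
Step 3: Correct result = 720000.0
Step 4: Claimed result = 720050.0
Step 5: 720000.0 ≠ 720050.0
Conclusion: The claimed result is incorrect. The correct answer is 720000.0.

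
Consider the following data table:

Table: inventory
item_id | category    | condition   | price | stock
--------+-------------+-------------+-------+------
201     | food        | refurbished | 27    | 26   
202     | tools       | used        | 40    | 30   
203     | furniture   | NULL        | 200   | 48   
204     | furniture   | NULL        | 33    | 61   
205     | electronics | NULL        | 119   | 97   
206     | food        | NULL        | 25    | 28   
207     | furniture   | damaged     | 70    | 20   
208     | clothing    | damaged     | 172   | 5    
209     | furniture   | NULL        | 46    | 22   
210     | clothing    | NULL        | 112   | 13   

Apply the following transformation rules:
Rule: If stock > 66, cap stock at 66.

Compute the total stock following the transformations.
319

Step 1: 1 records have stock > 66
Step 2: These records originally summed to 97
Step 3: After capping: 1 × 66 = 66
Step 4: Unaffected records sum: 253
Step 5: Final sum = 66 + 253 = 319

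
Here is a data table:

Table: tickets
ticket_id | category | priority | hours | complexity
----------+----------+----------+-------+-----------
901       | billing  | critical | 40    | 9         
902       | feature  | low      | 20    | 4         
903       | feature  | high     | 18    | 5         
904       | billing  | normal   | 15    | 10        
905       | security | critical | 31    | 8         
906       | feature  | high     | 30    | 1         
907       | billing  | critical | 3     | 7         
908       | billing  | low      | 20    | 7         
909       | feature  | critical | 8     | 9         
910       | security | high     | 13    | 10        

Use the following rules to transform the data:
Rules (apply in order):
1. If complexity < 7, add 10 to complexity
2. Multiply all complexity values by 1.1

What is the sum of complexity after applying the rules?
110.0

Step 1: Apply Rule 1 - Add 10 to records with complexity < 7
  - 3 records affected: 10 + (3 × 10) = 40
  - Unaffected records: 60
  - Sum after Rule 1: 100
Step 2: Apply Rule 2 - Multiply all by 1.1
  - 100 × 1.1 = 110.0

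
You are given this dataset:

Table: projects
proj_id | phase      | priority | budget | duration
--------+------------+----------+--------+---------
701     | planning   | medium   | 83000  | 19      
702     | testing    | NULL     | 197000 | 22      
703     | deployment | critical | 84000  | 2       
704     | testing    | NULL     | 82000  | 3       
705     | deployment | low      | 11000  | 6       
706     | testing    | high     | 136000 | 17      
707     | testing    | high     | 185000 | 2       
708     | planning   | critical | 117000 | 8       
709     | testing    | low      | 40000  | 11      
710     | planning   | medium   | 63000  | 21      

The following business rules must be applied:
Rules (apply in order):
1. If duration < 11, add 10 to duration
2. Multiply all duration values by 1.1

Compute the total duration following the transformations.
177.1

Step 1: Apply Rule 1 - Add 10 to records with duration < 11
  - 5 records affected: 21 + (5 × 10) = 71
  - Unaffected records: 90
  - Sum after Rule 1: 161
Step 2: Apply Rule 2 - Multiply all by 1.1
  - 161 × 1.1 = 177.1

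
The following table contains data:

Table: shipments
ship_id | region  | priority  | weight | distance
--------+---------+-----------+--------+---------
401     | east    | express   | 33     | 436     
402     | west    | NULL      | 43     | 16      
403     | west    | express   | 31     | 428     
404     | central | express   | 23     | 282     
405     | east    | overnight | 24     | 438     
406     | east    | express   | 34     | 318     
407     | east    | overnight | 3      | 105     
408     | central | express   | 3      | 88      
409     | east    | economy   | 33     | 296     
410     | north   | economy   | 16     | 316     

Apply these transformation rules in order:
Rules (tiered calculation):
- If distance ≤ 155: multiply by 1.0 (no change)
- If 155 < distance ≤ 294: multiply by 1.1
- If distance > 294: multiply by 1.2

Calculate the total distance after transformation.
3197.6

Step 1: Tier 1 (distance ≤ 155): 3 records, sum = 209 × 1.0 = 209.0
Step 2: Tier 2 (155 < distance ≤ 294): 1 records, sum = 282 × 1.1 = 310.2
Step 3: Tier 3 (distance > 294): 6 records, sum = 2232 × 1.2 = 2678.4
Step 4: Final sum = 209.0 + 310.2 + 2678.4 = 3197.6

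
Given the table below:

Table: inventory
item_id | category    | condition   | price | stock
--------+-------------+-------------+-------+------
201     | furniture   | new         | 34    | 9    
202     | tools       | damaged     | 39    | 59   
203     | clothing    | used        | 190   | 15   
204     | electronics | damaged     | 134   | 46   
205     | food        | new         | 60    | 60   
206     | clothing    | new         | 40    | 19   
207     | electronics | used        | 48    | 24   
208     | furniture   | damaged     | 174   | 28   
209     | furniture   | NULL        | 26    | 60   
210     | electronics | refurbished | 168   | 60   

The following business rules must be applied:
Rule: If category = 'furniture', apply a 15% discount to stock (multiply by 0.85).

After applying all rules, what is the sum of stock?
365.45

Step 1: Records with category = 'furniture' have total stock = 97
Step 2: Apply multiplier: 97 × 0.85 = 82.45
Step 3: Other records total: 283
Step 4: Final sum = 82.45 + 283 = 365.45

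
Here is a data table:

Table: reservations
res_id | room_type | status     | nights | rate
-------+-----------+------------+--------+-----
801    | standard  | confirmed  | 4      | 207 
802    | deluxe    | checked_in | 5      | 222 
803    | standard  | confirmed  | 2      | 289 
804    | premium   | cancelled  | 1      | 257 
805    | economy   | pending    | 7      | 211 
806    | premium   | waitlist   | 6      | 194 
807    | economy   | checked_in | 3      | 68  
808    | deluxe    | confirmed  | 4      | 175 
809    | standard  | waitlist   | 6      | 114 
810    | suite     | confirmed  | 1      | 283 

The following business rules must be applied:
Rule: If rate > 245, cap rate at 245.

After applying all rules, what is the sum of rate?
1926

Step 1: 3 records have rate > 245
Step 2: These records originally summed to 829
Step 3: After capping: 3 × 245 = 735
Step 4: Unaffected records sum: 1191
Step 5: Final sum = 735 + 1191 = 1926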